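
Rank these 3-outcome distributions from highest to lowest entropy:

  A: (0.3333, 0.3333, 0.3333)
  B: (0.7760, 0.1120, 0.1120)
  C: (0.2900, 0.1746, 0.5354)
A > C > B

Key insight: Entropy is maximized by uniform distributions and minimized by concentrated distributions.

- Uniform distributions have maximum entropy log₂(3) = 1.5850 bits
- The more "peaked" or concentrated a distribution, the lower its entropy

Entropies:
  H(A) = 1.5850 bits
  H(B) = 0.9914 bits
  H(C) = 1.4401 bits

Ranking: A > C > B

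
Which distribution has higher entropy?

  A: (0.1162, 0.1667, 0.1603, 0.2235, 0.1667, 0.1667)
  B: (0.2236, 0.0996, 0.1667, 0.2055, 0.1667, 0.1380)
A

Both distributions are close to uniform, making this a harder comparison.

H(A) = 2.5598 bits
H(B) = 2.5396 bits

The distribution closer to uniform has higher entropy.
Answer: A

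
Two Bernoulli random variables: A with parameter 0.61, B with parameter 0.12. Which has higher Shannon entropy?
A

For binary distributions, entropy is maximized at p=0.5 and decreases as p moves toward 0 or 1.

H(A) = H(0.61) = 0.9648 bits
H(B) = H(0.12) = 0.5294 bits

Distribution A (p=0.61) is closer to uniform (p=0.5), so it has higher entropy.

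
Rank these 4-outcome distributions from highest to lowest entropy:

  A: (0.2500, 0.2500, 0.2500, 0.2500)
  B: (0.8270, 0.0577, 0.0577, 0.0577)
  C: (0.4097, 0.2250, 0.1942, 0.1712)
A > C > B

Key insight: Entropy is maximized by uniform distributions and minimized by concentrated distributions.

- Uniform distributions have maximum entropy log₂(4) = 2.0000 bits
- The more "peaked" or concentrated a distribution, the lower its entropy

Entropies:
  H(A) = 2.0000 bits
  H(B) = 0.9387 bits
  H(C) = 1.9067 bits

Ranking: A > C > B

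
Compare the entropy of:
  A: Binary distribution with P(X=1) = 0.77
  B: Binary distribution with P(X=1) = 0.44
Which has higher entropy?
B

For binary distributions, entropy is maximized at p=0.5 and decreases as p moves toward 0 or 1.

H(A) = H(0.77) = 0.7780 bits
H(B) = H(0.44) = 0.9896 bits

Distribution B (p=0.44) is closer to uniform (p=0.5), so it has higher entropy.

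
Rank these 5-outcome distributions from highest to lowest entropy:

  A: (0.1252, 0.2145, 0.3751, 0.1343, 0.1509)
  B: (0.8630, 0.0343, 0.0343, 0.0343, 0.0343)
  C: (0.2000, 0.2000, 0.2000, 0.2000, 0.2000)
C > A > B

Key insight: Entropy is maximized by uniform distributions and minimized by concentrated distributions.

- Uniform distributions have maximum entropy log₂(5) = 2.3219 bits
- The more "peaked" or concentrated a distribution, the lower its entropy

Entropies:
  H(A) = 2.1831 bits
  H(B) = 0.8503 bits
  H(C) = 2.3219 bits

Ranking: C > A > B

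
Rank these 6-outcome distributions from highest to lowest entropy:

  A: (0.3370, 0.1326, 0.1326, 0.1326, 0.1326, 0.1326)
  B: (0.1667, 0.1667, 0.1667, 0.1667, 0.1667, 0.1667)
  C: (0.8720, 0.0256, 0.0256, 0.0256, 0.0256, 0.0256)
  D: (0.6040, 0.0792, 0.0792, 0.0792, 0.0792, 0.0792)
B > A > D > C

Key insight: Entropy is maximized by uniform distributions and minimized by concentrated distributions.

Entropies:
  H(A) = 2.4614 bits
  H(B) = 2.5850 bits
  H(C) = 0.8491 bits
  H(D) = 1.8880 bits

Ranking: B > A > D > C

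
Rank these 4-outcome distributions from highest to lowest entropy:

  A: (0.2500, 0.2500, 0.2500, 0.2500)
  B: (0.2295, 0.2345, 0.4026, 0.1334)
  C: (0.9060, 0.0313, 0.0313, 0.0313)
A > B > C

Key insight: Entropy is maximized by uniform distributions and minimized by concentrated distributions.

- Uniform distributions have maximum entropy log₂(4) = 2.0000 bits
- The more "peaked" or concentrated a distribution, the lower its entropy

Entropies:
  H(A) = 2.0000 bits
  H(B) = 1.8941 bits
  H(C) = 0.5987 bits

Ranking: A > B > C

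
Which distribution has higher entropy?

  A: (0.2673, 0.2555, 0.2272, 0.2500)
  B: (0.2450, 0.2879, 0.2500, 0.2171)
A

Both distributions are close to uniform, making this a harder comparison.

H(A) = 1.9975 bits
H(B) = 1.9927 bits

The distribution closer to uniform has higher entropy.
Answer: A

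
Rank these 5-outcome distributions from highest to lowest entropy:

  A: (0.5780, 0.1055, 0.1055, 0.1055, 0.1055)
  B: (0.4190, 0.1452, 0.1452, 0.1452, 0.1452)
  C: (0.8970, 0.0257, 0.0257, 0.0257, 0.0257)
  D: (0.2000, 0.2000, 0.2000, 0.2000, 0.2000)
D > B > A > C

Key insight: Entropy is maximized by uniform distributions and minimized by concentrated distributions.

Entropies:
  H(A) = 1.8264 bits
  H(B) = 2.1430 bits
  H(C) = 0.6844 bits
  H(D) = 2.3219 bits

Ranking: D > B > A > C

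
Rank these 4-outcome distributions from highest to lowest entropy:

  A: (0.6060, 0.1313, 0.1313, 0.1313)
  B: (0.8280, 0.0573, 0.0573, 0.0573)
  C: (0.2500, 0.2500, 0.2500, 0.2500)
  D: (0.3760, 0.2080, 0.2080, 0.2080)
C > D > A > B

Key insight: Entropy is maximized by uniform distributions and minimized by concentrated distributions.

Entropies:
  H(A) = 1.5918 bits
  H(B) = 0.9349 bits
  H(C) = 2.0000 bits
  H(D) = 1.9442 bits

Ranking: C > D > A > B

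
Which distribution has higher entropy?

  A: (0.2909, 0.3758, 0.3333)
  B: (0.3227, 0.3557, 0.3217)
B

Both distributions are close to uniform, making this a harder comparison.

H(A) = 1.5771 bits
H(B) = 1.5834 bits

The distribution closer to uniform has higher entropy.
Answer: B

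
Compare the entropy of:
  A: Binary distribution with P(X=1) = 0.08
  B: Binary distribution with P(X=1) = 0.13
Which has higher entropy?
B

For binary distributions, entropy is maximized at p=0.5 and decreases as p moves toward 0 or 1.

H(A) = H(0.08) = 0.4022 bits
H(B) = H(0.13) = 0.5574 bits

Distribution B (p=0.13) is closer to uniform (p=0.5), so it has higher entropy.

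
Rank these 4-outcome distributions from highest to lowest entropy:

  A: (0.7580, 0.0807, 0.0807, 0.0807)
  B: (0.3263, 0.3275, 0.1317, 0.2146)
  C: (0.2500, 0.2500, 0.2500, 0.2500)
C > B > A

Key insight: Entropy is maximized by uniform distributions and minimized by concentrated distributions.

- Uniform distributions have maximum entropy log₂(4) = 2.0000 bits
- The more "peaked" or concentrated a distribution, the lower its entropy

Entropies:
  H(A) = 1.1819 bits
  H(B) = 1.9162 bits
  H(C) = 2.0000 bits

Ranking: C > B > A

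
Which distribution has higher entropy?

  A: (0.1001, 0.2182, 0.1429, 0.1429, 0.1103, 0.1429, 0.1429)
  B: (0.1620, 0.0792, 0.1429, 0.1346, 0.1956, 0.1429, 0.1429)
B

Both distributions are close to uniform, making this a harder comparison.

H(A) = 2.7666 bits
H(B) = 2.7682 bits

The distribution closer to uniform has higher entropy.
Answer: B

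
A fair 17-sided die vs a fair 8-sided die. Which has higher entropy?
17-sided die

Both are uniform distributions; for uniform over n outcomes, H = log₂(n). H(17-sided) = log₂(17) = 4.087 bits and H(8-sided) = log₂(8) = 3.000 bits. More outcomes in a uniform distribution means higher entropy.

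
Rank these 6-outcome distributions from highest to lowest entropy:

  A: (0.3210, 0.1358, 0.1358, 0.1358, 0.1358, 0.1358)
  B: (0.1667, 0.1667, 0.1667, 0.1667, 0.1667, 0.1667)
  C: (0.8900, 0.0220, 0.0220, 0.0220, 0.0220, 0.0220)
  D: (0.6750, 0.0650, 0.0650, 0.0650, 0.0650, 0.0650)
B > A > D > C

Key insight: Entropy is maximized by uniform distributions and minimized by concentrated distributions.

Entropies:
  H(A) = 2.4821 bits
  H(B) = 2.5850 bits
  H(C) = 0.7553 bits
  H(D) = 1.6644 bits

Ranking: B > A > D > C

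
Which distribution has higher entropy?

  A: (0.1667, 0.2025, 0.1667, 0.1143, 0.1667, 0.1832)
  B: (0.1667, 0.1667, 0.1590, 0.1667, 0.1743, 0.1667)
B

Both distributions are close to uniform, making this a harder comparison.

H(A) = 2.5652 bits
H(B) = 2.5845 bits

The distribution closer to uniform has higher entropy.
Answer: B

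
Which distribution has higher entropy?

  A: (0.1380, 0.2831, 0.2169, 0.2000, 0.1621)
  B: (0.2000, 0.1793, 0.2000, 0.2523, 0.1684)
B

Both distributions are close to uniform, making this a harder comparison.

H(A) = 2.2778 bits
H(B) = 2.3074 bits

The distribution closer to uniform has higher entropy.
Answer: B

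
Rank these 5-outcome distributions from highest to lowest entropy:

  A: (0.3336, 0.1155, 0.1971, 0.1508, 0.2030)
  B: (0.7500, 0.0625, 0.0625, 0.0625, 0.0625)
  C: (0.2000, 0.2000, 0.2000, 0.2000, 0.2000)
C > A > B

Key insight: Entropy is maximized by uniform distributions and minimized by concentrated distributions.

- Uniform distributions have maximum entropy log₂(5) = 2.3219 bits
- The more "peaked" or concentrated a distribution, the lower its entropy

Entropies:
  H(A) = 2.2284 bits
  H(B) = 1.3113 bits
  H(C) = 2.3219 bits

Ranking: C > A > B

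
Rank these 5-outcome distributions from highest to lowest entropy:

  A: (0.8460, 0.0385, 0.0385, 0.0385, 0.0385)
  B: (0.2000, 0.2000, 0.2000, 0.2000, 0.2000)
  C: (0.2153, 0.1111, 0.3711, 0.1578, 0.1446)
B > C > A

Key insight: Entropy is maximized by uniform distributions and minimized by concentrated distributions.

- Uniform distributions have maximum entropy log₂(5) = 2.3219 bits
- The more "peaked" or concentrated a distribution, the lower its entropy

Entropies:
  H(A) = 0.9278 bits
  H(B) = 2.3219 bits
  H(C) = 2.1838 bits

Ranking: B > C > A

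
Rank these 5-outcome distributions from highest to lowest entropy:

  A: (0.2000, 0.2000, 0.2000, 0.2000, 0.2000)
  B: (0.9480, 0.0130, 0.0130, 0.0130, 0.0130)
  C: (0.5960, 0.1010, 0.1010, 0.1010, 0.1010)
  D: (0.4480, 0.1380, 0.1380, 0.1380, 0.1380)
A > D > C > B

Key insight: Entropy is maximized by uniform distributions and minimized by concentrated distributions.

Entropies:
  H(A) = 2.3219 bits
  H(B) = 0.3988 bits
  H(C) = 1.7812 bits
  H(D) = 2.0962 bits

Ranking: A > D > C > B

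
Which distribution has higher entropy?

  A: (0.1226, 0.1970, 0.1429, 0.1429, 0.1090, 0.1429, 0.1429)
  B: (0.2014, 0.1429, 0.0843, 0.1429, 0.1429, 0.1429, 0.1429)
A

Both distributions are close to uniform, making this a harder comparison.

H(A) = 2.7856 bits
H(B) = 2.7717 bits

The distribution closer to uniform has higher entropy.
Answer: A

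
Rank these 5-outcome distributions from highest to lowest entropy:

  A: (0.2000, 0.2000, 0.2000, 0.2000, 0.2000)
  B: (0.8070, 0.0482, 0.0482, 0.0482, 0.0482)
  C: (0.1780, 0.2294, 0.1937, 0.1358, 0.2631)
A > C > B

Key insight: Entropy is maximized by uniform distributions and minimized by concentrated distributions.

- Uniform distributions have maximum entropy log₂(5) = 2.3219 bits
- The more "peaked" or concentrated a distribution, the lower its entropy

Entropies:
  H(A) = 2.3219 bits
  H(B) = 1.0937 bits
  H(C) = 2.2872 bits

Ranking: A > C > B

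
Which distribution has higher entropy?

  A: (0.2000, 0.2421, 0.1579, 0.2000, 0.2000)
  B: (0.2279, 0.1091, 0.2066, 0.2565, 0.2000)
A

Both distributions are close to uniform, making this a harder comparison.

H(A) = 2.3090 bits
H(B) = 2.2728 bits

The distribution closer to uniform has higher entropy.
Answer: A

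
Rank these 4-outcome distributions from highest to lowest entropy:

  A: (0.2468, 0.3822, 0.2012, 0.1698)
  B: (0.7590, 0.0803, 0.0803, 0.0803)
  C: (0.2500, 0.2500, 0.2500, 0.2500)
C > A > B

Key insight: Entropy is maximized by uniform distributions and minimized by concentrated distributions.

- Uniform distributions have maximum entropy log₂(4) = 2.0000 bits
- The more "peaked" or concentrated a distribution, the lower its entropy

Entropies:
  H(A) = 1.9283 bits
  H(B) = 1.1787 bits
  H(C) = 2.0000 bits

Ranking: C > A > B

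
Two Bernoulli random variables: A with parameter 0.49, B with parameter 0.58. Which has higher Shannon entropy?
A

For binary distributions, entropy is maximized at p=0.5 and decreases as p moves toward 0 or 1.

H(A) = H(0.49) = 0.9997 bits
H(B) = H(0.58) = 0.9815 bits

Distribution A (p=0.49) is closer to uniform (p=0.5), so it has higher entropy.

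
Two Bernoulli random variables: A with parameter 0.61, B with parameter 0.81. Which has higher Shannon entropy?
A

For binary distributions, entropy is maximized at p=0.5 and decreases as p moves toward 0 or 1.

H(A) = H(0.61) = 0.9648 bits
H(B) = H(0.81) = 0.7015 bits

Distribution A (p=0.61) is closer to uniform (p=0.5), so it has higher entropy.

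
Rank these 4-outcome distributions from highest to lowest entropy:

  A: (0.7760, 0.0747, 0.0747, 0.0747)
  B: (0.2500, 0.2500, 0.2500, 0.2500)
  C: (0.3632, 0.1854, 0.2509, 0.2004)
B > C > A

Key insight: Entropy is maximized by uniform distributions and minimized by concentrated distributions.

- Uniform distributions have maximum entropy log₂(4) = 2.0000 bits
- The more "peaked" or concentrated a distribution, the lower its entropy

Entropies:
  H(A) = 1.1224 bits
  H(B) = 2.0000 bits
  H(C) = 1.9467 bits

Ranking: B > C > A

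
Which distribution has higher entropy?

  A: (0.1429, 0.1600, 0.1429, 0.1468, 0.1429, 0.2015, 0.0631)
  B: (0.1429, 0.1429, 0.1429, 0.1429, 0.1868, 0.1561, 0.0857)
B

Both distributions are close to uniform, making this a harder comparison.

H(A) = 2.7498 bits
H(B) = 2.7784 bits

The distribution closer to uniform has higher entropy.
Answer: B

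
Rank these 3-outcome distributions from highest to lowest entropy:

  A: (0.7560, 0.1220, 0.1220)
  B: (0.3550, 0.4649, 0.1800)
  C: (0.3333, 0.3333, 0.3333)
C > B > A

Key insight: Entropy is maximized by uniform distributions and minimized by concentrated distributions.

- Uniform distributions have maximum entropy log₂(3) = 1.5850 bits
- The more "peaked" or concentrated a distribution, the lower its entropy

Entropies:
  H(A) = 1.0456 bits
  H(B) = 1.4894 bits
  H(C) = 1.5850 bits

Ranking: C > B > A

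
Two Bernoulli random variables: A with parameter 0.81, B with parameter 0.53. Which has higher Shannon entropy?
B

For binary distributions, entropy is maximized at p=0.5 and decreases as p moves toward 0 or 1.

H(A) = H(0.81) = 0.7015 bits
H(B) = H(0.53) = 0.9974 bits

Distribution B (p=0.53) is closer to uniform (p=0.5), so it has higher entropy.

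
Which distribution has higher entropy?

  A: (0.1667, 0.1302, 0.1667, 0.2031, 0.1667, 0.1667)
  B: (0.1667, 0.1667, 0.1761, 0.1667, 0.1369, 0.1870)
B

Both distributions are close to uniform, making this a harder comparison.

H(A) = 2.5734 bits
H(B) = 2.5788 bits

The distribution closer to uniform has higher entropy.
Answer: B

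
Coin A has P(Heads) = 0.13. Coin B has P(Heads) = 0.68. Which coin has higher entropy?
B

For binary distributions, entropy is maximized at p=0.5 and decreases as p moves toward 0 or 1.

H(A) = H(0.13) = 0.5574 bits
H(B) = H(0.68) = 0.9044 bits

Distribution B (p=0.68) is closer to uniform (p=0.5), so it has higher entropy.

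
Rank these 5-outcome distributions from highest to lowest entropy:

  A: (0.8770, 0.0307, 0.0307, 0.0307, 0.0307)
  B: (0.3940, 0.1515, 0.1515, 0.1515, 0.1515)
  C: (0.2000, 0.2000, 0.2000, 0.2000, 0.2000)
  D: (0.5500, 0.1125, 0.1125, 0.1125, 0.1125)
C > B > D > A

Key insight: Entropy is maximized by uniform distributions and minimized by concentrated distributions.

Entropies:
  H(A) = 0.7839 bits
  H(B) = 2.1793 bits
  H(C) = 2.3219 bits
  H(D) = 1.8928 bits

Ranking: C > B > D > A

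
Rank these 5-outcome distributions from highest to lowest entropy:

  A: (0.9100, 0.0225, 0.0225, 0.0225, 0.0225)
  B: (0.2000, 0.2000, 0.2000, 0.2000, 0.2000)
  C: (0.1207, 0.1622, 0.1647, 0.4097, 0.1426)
B > C > A

Key insight: Entropy is maximized by uniform distributions and minimized by concentrated distributions.

- Uniform distributions have maximum entropy log₂(5) = 2.3219 bits
- The more "peaked" or concentrated a distribution, the lower its entropy

Entropies:
  H(A) = 0.6165 bits
  H(B) = 2.3219 bits
  H(C) = 2.1506 bits

Ranking: B > C > A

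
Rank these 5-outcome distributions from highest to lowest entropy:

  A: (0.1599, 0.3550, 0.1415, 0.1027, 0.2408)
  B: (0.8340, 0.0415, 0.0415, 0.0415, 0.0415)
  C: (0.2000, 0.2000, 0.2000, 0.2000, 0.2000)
C > A > B

Key insight: Entropy is maximized by uniform distributions and minimized by concentrated distributions.

- Uniform distributions have maximum entropy log₂(5) = 2.3219 bits
- The more "peaked" or concentrated a distribution, the lower its entropy

Entropies:
  H(A) = 2.1844 bits
  H(B) = 0.9805 bits
  H(C) = 2.3219 bits

Ranking: C > A > B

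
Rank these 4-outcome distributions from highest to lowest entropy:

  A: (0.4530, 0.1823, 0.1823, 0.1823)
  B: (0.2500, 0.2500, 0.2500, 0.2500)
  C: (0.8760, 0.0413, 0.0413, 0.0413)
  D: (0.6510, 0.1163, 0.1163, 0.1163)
B > A > D > C

Key insight: Entropy is maximized by uniform distributions and minimized by concentrated distributions.

Entropies:
  H(A) = 1.8606 bits
  H(B) = 2.0000 bits
  H(C) = 0.7373 bits
  H(D) = 1.4863 bits

Ranking: B > A > D > C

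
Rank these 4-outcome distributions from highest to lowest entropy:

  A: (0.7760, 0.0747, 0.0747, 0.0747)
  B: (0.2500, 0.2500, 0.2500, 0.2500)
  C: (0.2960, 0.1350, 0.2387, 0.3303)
B > C > A

Key insight: Entropy is maximized by uniform distributions and minimized by concentrated distributions.

- Uniform distributions have maximum entropy log₂(4) = 2.0000 bits
- The more "peaked" or concentrated a distribution, the lower its entropy

Entropies:
  H(A) = 1.1224 bits
  H(B) = 2.0000 bits
  H(C) = 1.9311 bits

Ranking: B > C > A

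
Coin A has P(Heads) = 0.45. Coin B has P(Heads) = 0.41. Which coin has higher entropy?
A

For binary distributions, entropy is maximized at p=0.5 and decreases as p moves toward 0 or 1.

H(A) = H(0.45) = 0.9928 bits
H(B) = H(0.41) = 0.9765 bits

Distribution A (p=0.45) is closer to uniform (p=0.5), so it has higher entropy.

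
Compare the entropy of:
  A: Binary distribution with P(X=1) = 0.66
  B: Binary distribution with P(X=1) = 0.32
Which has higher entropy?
A

For binary distributions, entropy is maximized at p=0.5 and decreases as p moves toward 0 or 1.

H(A) = H(0.66) = 0.9248 bits
H(B) = H(0.32) = 0.9044 bits

Distribution A (p=0.66) is closer to uniform (p=0.5), so it has higher entropy.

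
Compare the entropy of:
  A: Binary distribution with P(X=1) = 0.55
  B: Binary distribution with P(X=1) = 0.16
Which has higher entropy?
A

For binary distributions, entropy is maximized at p=0.5 and decreases as p moves toward 0 or 1.

H(A) = H(0.55) = 0.9928 bits
H(B) = H(0.16) = 0.6343 bits

Distribution A (p=0.55) is closer to uniform (p=0.5), so it has higher entropy.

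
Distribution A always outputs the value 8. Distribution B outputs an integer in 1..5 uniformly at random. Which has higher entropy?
B

A is deterministic, so H(A) = 0. B is uniform over 5 outcomes, so H(B) = log₂(5) = 2.322 bits. Any distribution with genuine randomness has higher entropy than a deterministic one.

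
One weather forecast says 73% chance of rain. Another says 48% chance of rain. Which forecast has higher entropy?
48% forecast

Treat each forecast as a Bernoulli distribution. Binary entropy is maximized at p=0.5 and falls off symmetrically toward 0 or 1. The 48% forecast is closer to 50%, so it is more uncertain. H(73%) ≈ 0.841 bits, H(48%) ≈ 0.999 bits.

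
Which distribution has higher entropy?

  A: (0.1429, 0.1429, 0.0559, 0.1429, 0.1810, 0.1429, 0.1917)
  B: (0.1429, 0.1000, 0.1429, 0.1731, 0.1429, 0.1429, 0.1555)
B

Both distributions are close to uniform, making this a harder comparison.

H(A) = 2.7400 bits
H(B) = 2.7919 bits

The distribution closer to uniform has higher entropy.
Answer: B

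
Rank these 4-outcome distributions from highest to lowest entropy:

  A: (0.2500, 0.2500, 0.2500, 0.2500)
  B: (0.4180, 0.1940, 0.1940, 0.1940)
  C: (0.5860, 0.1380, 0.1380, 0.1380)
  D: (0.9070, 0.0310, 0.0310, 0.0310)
A > B > C > D

Key insight: Entropy is maximized by uniform distributions and minimized by concentrated distributions.

Entropies:
  H(A) = 2.0000 bits
  H(B) = 1.9030 bits
  H(C) = 1.6347 bits
  H(D) = 0.5938 bits

Ranking: A > B > C > D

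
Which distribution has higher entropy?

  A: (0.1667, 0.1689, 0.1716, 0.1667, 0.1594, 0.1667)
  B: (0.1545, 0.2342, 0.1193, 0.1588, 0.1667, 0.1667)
A

Both distributions are close to uniform, making this a harder comparison.

H(A) = 2.5846 bits
H(B) = 2.5557 bits

The distribution closer to uniform has higher entropy.
Answer: A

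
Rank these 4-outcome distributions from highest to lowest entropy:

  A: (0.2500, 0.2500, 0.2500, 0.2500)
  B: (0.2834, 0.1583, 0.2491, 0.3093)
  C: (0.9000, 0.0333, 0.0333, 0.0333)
A > B > C

Key insight: Entropy is maximized by uniform distributions and minimized by concentrated distributions.

- Uniform distributions have maximum entropy log₂(4) = 2.0000 bits
- The more "peaked" or concentrated a distribution, the lower its entropy

Entropies:
  H(A) = 2.0000 bits
  H(B) = 1.9596 bits
  H(C) = 0.6275 bits

Ranking: A > B > C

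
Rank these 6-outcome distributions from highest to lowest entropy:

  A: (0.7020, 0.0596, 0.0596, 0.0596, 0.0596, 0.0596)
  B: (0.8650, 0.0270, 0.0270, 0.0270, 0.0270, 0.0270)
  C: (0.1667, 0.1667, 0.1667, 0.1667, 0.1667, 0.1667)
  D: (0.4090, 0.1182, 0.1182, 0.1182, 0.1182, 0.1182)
C > D > A > B

Key insight: Entropy is maximized by uniform distributions and minimized by concentrated distributions.

Entropies:
  H(A) = 1.5708 bits
  H(B) = 0.8845 bits
  H(C) = 2.5850 bits
  H(D) = 2.3482 bits

Ranking: C > D > A > B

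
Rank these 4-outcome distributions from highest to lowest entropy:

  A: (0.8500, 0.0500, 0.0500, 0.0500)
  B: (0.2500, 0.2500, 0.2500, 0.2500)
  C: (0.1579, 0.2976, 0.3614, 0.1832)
B > C > A

Key insight: Entropy is maximized by uniform distributions and minimized by concentrated distributions.

- Uniform distributions have maximum entropy log₂(4) = 2.0000 bits
- The more "peaked" or concentrated a distribution, the lower its entropy

Entropies:
  H(A) = 0.8476 bits
  H(B) = 2.0000 bits
  H(C) = 1.9200 bits

Ranking: B > C > A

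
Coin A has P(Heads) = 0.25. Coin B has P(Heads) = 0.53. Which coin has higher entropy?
B

For binary distributions, entropy is maximized at p=0.5 and decreases as p moves toward 0 or 1.

H(A) = H(0.25) = 0.8113 bits
H(B) = H(0.53) = 0.9974 bits

Distribution B (p=0.53) is closer to uniform (p=0.5), so it has higher entropy.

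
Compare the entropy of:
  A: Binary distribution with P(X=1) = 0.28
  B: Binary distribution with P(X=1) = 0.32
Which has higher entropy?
B

For binary distributions, entropy is maximized at p=0.5 and decreases as p moves toward 0 or 1.

H(A) = H(0.28) = 0.8555 bits
H(B) = H(0.32) = 0.9044 bits

Distribution B (p=0.32) is closer to uniform (p=0.5), so it has higher entropy.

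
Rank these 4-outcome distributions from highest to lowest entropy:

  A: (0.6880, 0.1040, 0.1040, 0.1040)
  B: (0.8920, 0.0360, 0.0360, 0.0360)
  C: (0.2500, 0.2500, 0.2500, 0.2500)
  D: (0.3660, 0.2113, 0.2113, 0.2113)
C > D > A > B

Key insight: Entropy is maximized by uniform distributions and minimized by concentrated distributions.

Entropies:
  H(A) = 1.3900 bits
  H(B) = 0.6650 bits
  H(C) = 2.0000 bits
  H(D) = 1.9524 bits

Ranking: C > D > A > B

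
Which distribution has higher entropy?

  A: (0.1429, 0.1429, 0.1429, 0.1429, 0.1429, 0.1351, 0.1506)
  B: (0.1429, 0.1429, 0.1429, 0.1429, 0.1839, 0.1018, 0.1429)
A

Both distributions are close to uniform, making this a harder comparison.

H(A) = 2.8067 bits
H(B) = 2.7901 bits

The distribution closer to uniform has higher entropy.
Answer: A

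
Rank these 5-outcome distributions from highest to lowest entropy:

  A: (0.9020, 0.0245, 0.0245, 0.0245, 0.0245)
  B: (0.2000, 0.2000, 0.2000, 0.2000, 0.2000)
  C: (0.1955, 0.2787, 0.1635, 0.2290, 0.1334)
B > C > A

Key insight: Entropy is maximized by uniform distributions and minimized by concentrated distributions.

- Uniform distributions have maximum entropy log₂(5) = 2.3219 bits
- The more "peaked" or concentrated a distribution, the lower its entropy

Entropies:
  H(A) = 0.6586 bits
  H(B) = 2.3219 bits
  H(C) = 2.2758 bits

Ranking: B > C > A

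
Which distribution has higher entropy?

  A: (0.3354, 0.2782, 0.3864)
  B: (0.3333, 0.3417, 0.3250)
B

Both distributions are close to uniform, making this a harder comparison.

H(A) = 1.5722 bits
H(B) = 1.5847 bits

The distribution closer to uniform has higher entropy.
Answer: B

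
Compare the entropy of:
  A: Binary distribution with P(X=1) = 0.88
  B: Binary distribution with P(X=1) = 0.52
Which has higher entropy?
B

For binary distributions, entropy is maximized at p=0.5 and decreases as p moves toward 0 or 1.

H(A) = H(0.88) = 0.5294 bits
H(B) = H(0.52) = 0.9988 bits

Distribution B (p=0.52) is closer to uniform (p=0.5), so it has higher entropy.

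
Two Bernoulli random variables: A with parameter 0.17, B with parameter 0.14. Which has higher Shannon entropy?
A

For binary distributions, entropy is maximized at p=0.5 and decreases as p moves toward 0 or 1.

H(A) = H(0.17) = 0.6577 bits
H(B) = H(0.14) = 0.5842 bits

Distribution A (p=0.17) is closer to uniform (p=0.5), so it has higher entropy.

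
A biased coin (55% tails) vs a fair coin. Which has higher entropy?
Fair coin

The fair coin is uniform (p=0.5), maximizing binary entropy at 1 bit. The biased coin has H(0.55) ≈ 0.993 bits — its outcome is more predictable, so its entropy is lower.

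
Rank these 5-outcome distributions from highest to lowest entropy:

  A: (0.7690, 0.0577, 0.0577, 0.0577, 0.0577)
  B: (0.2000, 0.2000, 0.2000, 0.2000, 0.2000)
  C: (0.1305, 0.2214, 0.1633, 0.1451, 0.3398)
B > C > A

Key insight: Entropy is maximized by uniform distributions and minimized by concentrated distributions.

- Uniform distributions have maximum entropy log₂(5) = 2.3219 bits
- The more "peaked" or concentrated a distribution, the lower its entropy

Entropies:
  H(A) = 1.2418 bits
  H(B) = 2.3219 bits
  H(C) = 2.2251 bits

Ranking: B > C > A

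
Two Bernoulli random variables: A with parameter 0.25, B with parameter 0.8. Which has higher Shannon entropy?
A

For binary distributions, entropy is maximized at p=0.5 and decreases as p moves toward 0 or 1.

H(A) = H(0.25) = 0.8113 bits
H(B) = H(0.8) = 0.7219 bits

Distribution A (p=0.25) is closer to uniform (p=0.5), so it has higher entropy.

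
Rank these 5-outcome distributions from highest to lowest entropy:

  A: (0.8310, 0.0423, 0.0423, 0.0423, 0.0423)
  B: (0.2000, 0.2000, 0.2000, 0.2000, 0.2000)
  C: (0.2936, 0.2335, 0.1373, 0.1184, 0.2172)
B > C > A

Key insight: Entropy is maximized by uniform distributions and minimized by concentrated distributions.

- Uniform distributions have maximum entropy log₂(5) = 2.3219 bits
- The more "peaked" or concentrated a distribution, the lower its entropy

Entropies:
  H(A) = 0.9934 bits
  H(B) = 2.3219 bits
  H(C) = 2.2453 bits

Ranking: B > C > A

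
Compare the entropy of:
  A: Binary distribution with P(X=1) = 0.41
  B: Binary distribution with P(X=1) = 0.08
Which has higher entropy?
A

For binary distributions, entropy is maximized at p=0.5 and decreases as p moves toward 0 or 1.

H(A) = H(0.41) = 0.9765 bits
H(B) = H(0.08) = 0.4022 bits

Distribution A (p=0.41) is closer to uniform (p=0.5), so it has higher entropy.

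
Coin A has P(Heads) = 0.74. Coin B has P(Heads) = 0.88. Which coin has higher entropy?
A

For binary distributions, entropy is maximized at p=0.5 and decreases as p moves toward 0 or 1.

H(A) = H(0.74) = 0.8267 bits
H(B) = H(0.88) = 0.5294 bits

Distribution A (p=0.74) is closer to uniform (p=0.5), so it has higher entropy.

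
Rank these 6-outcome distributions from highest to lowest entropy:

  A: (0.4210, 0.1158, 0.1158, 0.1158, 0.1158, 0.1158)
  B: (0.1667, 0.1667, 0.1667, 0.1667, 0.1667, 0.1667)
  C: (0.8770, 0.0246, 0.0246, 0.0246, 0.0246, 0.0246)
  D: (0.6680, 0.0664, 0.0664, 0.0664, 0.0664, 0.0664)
B > A > D > C

Key insight: Entropy is maximized by uniform distributions and minimized by concentrated distributions.

Entropies:
  H(A) = 2.3263 bits
  H(B) = 2.5850 bits
  H(C) = 0.8235 bits
  H(D) = 1.6878 bits

Ranking: B > A > D > C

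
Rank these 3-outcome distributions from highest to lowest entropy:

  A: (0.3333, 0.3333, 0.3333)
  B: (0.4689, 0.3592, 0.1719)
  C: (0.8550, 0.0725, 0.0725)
A > B > C

Key insight: Entropy is maximized by uniform distributions and minimized by concentrated distributions.

- Uniform distributions have maximum entropy log₂(3) = 1.5850 bits
- The more "peaked" or concentrated a distribution, the lower its entropy

Entropies:
  H(A) = 1.5850 bits
  H(B) = 1.4796 bits
  H(C) = 0.7422 bits

Ranking: A > B > C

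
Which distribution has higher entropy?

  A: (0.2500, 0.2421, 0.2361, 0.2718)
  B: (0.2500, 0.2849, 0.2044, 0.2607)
A

Both distributions are close to uniform, making this a harder comparison.

H(A) = 1.9979 bits
H(B) = 1.9899 bits

The distribution closer to uniform has higher entropy.
Answer: A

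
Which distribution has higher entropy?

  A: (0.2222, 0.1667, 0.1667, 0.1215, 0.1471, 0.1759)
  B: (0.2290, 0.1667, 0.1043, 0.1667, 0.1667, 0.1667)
A

Both distributions are close to uniform, making this a harder comparison.

H(A) = 2.5610 bits
H(B) = 2.5505 bits

The distribution closer to uniform has higher entropy.
Answer: A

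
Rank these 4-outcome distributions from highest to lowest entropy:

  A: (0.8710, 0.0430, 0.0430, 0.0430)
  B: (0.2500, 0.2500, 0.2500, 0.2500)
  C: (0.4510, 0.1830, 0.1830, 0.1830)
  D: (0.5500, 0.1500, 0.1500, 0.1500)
B > C > D > A

Key insight: Entropy is maximized by uniform distributions and minimized by concentrated distributions.

Entropies:
  H(A) = 0.7591 bits
  H(B) = 2.0000 bits
  H(C) = 1.8632 bits
  H(D) = 1.7060 bits

Ranking: B > C > D > A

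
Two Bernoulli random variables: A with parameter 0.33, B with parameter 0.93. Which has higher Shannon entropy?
A

For binary distributions, entropy is maximized at p=0.5 and decreases as p moves toward 0 or 1.

H(A) = H(0.33) = 0.9149 bits
H(B) = H(0.93) = 0.3659 bits

Distribution A (p=0.33) is closer to uniform (p=0.5), so it has higher entropy.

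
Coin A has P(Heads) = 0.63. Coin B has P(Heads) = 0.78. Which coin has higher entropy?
A

For binary distributions, entropy is maximized at p=0.5 and decreases as p moves toward 0 or 1.

H(A) = H(0.63) = 0.9507 bits
H(B) = H(0.78) = 0.7602 bits

Distribution A (p=0.63) is closer to uniform (p=0.5), so it has higher entropy.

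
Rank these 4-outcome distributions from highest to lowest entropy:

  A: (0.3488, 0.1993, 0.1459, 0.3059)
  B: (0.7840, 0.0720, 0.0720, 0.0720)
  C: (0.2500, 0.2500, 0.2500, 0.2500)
C > A > B

Key insight: Entropy is maximized by uniform distributions and minimized by concentrated distributions.

- Uniform distributions have maximum entropy log₂(4) = 2.0000 bits
- The more "peaked" or concentrated a distribution, the lower its entropy

Entropies:
  H(A) = 1.9218 bits
  H(B) = 1.0951 bits
  H(C) = 2.0000 bits

Ranking: C > A > B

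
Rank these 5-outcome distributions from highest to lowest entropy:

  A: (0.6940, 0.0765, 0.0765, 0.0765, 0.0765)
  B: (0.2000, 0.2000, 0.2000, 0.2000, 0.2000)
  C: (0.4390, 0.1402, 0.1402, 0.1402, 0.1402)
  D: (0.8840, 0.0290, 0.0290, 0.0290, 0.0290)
B > C > A > D

Key insight: Entropy is maximized by uniform distributions and minimized by concentrated distributions.

Entropies:
  H(A) = 1.5005 bits
  H(B) = 2.3219 bits
  H(C) = 2.1112 bits
  H(D) = 0.7498 bits

Ranking: B > C > A > D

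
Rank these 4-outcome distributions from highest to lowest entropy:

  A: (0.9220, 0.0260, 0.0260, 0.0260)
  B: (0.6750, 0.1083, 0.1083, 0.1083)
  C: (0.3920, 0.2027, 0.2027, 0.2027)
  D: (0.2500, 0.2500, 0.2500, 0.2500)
D > C > B > A

Key insight: Entropy is maximized by uniform distributions and minimized by concentrated distributions.

Entropies:
  H(A) = 0.5187 bits
  H(B) = 1.4248 bits
  H(C) = 1.9297 bits
  H(D) = 2.0000 bits

Ranking: D > C > B > A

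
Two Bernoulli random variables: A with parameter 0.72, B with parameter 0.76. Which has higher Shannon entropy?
A

For binary distributions, entropy is maximized at p=0.5 and decreases as p moves toward 0 or 1.

H(A) = H(0.72) = 0.8555 bits
H(B) = H(0.76) = 0.7950 bits

Distribution A (p=0.72) is closer to uniform (p=0.5), so it has higher entropy.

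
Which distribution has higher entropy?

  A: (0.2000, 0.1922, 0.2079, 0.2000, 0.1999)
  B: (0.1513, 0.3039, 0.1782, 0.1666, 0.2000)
A

Both distributions are close to uniform, making this a harder comparison.

H(A) = 2.3215 bits
H(B) = 2.2730 bits

The distribution closer to uniform has higher entropy.
Answer: A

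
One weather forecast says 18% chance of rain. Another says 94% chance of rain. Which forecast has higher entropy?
18% forecast

Treat each forecast as a Bernoulli distribution. Binary entropy is maximized at p=0.5 and falls off symmetrically toward 0 or 1. The 18% forecast is closer to 50%, so it is more uncertain. H(18%) ≈ 0.680 bits, H(94%) ≈ 0.327 bits.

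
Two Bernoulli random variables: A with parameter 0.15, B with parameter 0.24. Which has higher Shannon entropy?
B

For binary distributions, entropy is maximized at p=0.5 and decreases as p moves toward 0 or 1.

H(A) = H(0.15) = 0.6098 bits
H(B) = H(0.24) = 0.7950 bits

Distribution B (p=0.24) is closer to uniform (p=0.5), so it has higher entropy.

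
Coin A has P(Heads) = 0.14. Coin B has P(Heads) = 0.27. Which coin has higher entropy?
B

For binary distributions, entropy is maximized at p=0.5 and decreases as p moves toward 0 or 1.

H(A) = H(0.14) = 0.5842 bits
H(B) = H(0.27) = 0.8415 bits

Distribution B (p=0.27) is closer to uniform (p=0.5), so it has higher entropy.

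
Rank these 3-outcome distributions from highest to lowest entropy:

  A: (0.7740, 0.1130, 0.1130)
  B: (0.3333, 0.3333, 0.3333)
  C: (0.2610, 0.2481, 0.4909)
B > C > A

Key insight: Entropy is maximized by uniform distributions and minimized by concentrated distributions.

- Uniform distributions have maximum entropy log₂(3) = 1.5850 bits
- The more "peaked" or concentrated a distribution, the lower its entropy

Entropies:
  H(A) = 0.9970 bits
  H(B) = 1.5850 bits
  H(C) = 1.5087 bits

Ranking: B > C > A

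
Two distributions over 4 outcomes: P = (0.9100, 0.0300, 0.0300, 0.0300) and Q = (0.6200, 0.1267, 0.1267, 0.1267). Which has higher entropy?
Q

P is highly concentrated on one outcome (91%), making it nearly deterministic. Q spreads its mass more evenly (max 62%). The more spread-out distribution has higher entropy: H(P) ≈ 0.579 bits, H(Q) ≈ 1.560 bits.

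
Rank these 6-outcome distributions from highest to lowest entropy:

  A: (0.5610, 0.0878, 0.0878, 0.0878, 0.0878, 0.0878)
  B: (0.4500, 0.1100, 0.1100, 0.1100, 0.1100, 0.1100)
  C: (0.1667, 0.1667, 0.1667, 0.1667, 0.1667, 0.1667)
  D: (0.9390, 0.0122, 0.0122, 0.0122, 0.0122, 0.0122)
C > B > A > D

Key insight: Entropy is maximized by uniform distributions and minimized by concentrated distributions.

Entropies:
  H(A) = 2.0086 bits
  H(B) = 2.2698 bits
  H(C) = 2.5850 bits
  H(D) = 0.4730 bits

Ranking: C > B > A > D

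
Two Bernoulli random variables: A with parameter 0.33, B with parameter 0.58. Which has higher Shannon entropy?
B

For binary distributions, entropy is maximized at p=0.5 and decreases as p moves toward 0 or 1.

H(A) = H(0.33) = 0.9149 bits
H(B) = H(0.58) = 0.9815 bits

Distribution B (p=0.58) is closer to uniform (p=0.5), so it has higher entropy.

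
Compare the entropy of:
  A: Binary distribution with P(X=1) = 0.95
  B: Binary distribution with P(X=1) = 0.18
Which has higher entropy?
B

For binary distributions, entropy is maximized at p=0.5 and decreases as p moves toward 0 or 1.

H(A) = H(0.95) = 0.2864 bits
H(B) = H(0.18) = 0.6801 bits

Distribution B (p=0.18) is closer to uniform (p=0.5), so it has higher entropy.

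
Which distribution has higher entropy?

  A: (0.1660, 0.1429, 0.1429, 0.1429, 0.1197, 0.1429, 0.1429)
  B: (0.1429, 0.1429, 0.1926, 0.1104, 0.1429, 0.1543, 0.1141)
A

Both distributions are close to uniform, making this a harder comparison.

H(A) = 2.8019 bits
H(B) = 2.7852 bits

The distribution closer to uniform has higher entropy.
Answer: A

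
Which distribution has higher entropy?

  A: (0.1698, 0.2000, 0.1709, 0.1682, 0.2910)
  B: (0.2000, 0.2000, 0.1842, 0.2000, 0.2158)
B

Both distributions are close to uniform, making this a harder comparison.

H(A) = 2.2853 bits
H(B) = 2.3201 bits

The distribution closer to uniform has higher entropy.
Answer: B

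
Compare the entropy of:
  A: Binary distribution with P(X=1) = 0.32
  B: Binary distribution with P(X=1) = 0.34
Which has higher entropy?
B

For binary distributions, entropy is maximized at p=0.5 and decreases as p moves toward 0 or 1.

H(A) = H(0.32) = 0.9044 bits
H(B) = H(0.34) = 0.9248 bits

Distribution B (p=0.34) is closer to uniform (p=0.5), so it has higher entropy.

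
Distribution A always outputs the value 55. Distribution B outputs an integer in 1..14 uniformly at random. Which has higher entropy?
B

A is deterministic, so H(A) = 0. B is uniform over 14 outcomes, so H(B) = log₂(14) = 3.807 bits. Any distribution with genuine randomness has higher entropy than a deterministic one.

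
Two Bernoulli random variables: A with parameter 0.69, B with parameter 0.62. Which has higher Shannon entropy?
B

For binary distributions, entropy is maximized at p=0.5 and decreases as p moves toward 0 or 1.

H(A) = H(0.69) = 0.8932 bits
H(B) = H(0.62) = 0.9580 bits

Distribution B (p=0.62) is closer to uniform (p=0.5), so it has higher entropy.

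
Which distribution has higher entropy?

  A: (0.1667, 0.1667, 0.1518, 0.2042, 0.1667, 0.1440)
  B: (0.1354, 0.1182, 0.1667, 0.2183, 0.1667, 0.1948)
A

Both distributions are close to uniform, making this a harder comparison.

H(A) = 2.5760 bits
H(B) = 2.5553 bits

The distribution closer to uniform has higher entropy.
Answer: A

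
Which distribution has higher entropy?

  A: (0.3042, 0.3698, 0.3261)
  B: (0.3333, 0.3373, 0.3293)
B

Both distributions are close to uniform, making this a harder comparison.

H(A) = 1.5802 bits
H(B) = 1.5849 bits

The distribution closer to uniform has higher entropy.
Answer: B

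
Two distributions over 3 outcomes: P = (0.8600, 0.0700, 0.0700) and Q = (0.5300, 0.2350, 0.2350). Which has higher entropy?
Q

P is highly concentrated on one outcome (86%), making it nearly deterministic. Q spreads its mass more evenly (max 53%). The more spread-out distribution has higher entropy: H(P) ≈ 0.724 bits, H(Q) ≈ 1.467 bits.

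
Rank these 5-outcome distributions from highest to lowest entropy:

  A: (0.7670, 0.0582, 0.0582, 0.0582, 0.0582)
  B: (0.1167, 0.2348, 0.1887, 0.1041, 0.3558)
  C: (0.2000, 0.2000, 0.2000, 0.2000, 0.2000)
C > B > A

Key insight: Entropy is maximized by uniform distributions and minimized by concentrated distributions.

- Uniform distributions have maximum entropy log₂(5) = 2.3219 bits
- The more "peaked" or concentrated a distribution, the lower its entropy

Entropies:
  H(A) = 1.2492 bits
  H(B) = 2.1766 bits
  H(C) = 2.3219 bits

Ranking: C > B > A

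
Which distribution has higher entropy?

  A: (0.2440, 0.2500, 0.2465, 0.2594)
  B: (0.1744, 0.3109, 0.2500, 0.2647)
A

Both distributions are close to uniform, making this a harder comparison.

H(A) = 1.9996 bits
H(B) = 1.9710 bits

The distribution closer to uniform has higher entropy.
Answer: A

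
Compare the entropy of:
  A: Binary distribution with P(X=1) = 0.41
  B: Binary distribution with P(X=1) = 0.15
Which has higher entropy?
A

For binary distributions, entropy is maximized at p=0.5 and decreases as p moves toward 0 or 1.

H(A) = H(0.41) = 0.9765 bits
H(B) = H(0.15) = 0.6098 bits

Distribution A (p=0.41) is closer to uniform (p=0.5), so it has higher entropy.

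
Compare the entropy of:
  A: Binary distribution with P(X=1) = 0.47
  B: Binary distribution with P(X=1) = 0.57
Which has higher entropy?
A

For binary distributions, entropy is maximized at p=0.5 and decreases as p moves toward 0 or 1.

H(A) = H(0.47) = 0.9974 bits
H(B) = H(0.57) = 0.9858 bits

Distribution A (p=0.47) is closer to uniform (p=0.5), so it has higher entropy.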